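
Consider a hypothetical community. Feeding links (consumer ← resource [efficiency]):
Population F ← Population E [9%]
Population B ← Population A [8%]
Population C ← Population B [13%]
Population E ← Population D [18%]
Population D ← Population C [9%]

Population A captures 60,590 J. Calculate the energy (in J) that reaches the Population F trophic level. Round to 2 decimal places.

Population B: 60590 × 0.08 = 4847.2 J
Population C: 4847.2 × 0.13 = 630.136 J
Population D: 630.136 × 0.09 = 56.71224 J
Population E: 56.71224 × 0.18 = 10.2082032 J
Population F: 10.2082032 × 0.09 = 0.918738288 J

0.92 J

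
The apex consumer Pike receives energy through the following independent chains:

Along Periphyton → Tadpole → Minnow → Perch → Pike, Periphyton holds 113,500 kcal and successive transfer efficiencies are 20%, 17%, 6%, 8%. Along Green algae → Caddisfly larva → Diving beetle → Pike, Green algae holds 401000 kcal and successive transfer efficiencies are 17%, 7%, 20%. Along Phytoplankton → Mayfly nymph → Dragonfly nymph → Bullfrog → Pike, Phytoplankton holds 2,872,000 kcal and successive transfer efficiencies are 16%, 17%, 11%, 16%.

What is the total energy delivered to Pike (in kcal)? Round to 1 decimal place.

2347.8 kcal

Via Periphyton: 113500 × 0.2 × 0.17 × 0.06 × 0.08 = 18.5232 kcal
Via Green algae: 401000 × 0.17 × 0.07 × 0.2 = 954.38 kcal
Via Phytoplankton: 2872000 × 0.16 × 0.17 × 0.11 × 0.16 = 1374.88384 kcal
Total at Pike: 18.5232 + 954.38 + 1374.88384 = 2347.78704 kcal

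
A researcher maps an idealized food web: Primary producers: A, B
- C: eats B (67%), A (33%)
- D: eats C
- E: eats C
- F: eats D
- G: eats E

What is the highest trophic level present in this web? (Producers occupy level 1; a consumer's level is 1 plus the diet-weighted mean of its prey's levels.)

4

C: 1 + (0.67×1 + 0.33×1) = 2
D: 1 + 2 = 3
E: 1 + 2 = 3
F: 1 + 3 = 4
G: 1 + 3 = 4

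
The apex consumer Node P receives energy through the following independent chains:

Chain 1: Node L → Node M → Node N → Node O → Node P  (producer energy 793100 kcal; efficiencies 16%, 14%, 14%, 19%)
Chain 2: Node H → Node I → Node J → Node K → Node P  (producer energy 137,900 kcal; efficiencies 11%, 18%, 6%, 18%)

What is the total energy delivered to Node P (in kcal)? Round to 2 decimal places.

502.05 kcal

Chain 1: 793100 × 0.16 × 0.14 × 0.14 × 0.19 = 472.560704 kcal
Chain 2: 137900 × 0.11 × 0.18 × 0.06 × 0.18 = 29.488536 kcal
Total at Node P: 472.560704 + 29.488536 = 502.04924 kcal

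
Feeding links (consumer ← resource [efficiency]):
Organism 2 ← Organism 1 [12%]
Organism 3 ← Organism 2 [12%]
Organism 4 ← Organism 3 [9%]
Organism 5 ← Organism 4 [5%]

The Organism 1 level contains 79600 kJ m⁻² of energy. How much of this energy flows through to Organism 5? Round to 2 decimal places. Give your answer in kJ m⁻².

Organism 2: 79600 × 0.12 = 9552 kJ m⁻²
Organism 3: 9552 × 0.12 = 1146.24 kJ m⁻²
Organism 4: 1146.24 × 0.09 = 103.1616 kJ m⁻²
Organism 5: 103.1616 × 0.05 = 5.15808 kJ m⁻²

5.16 kJ m⁻²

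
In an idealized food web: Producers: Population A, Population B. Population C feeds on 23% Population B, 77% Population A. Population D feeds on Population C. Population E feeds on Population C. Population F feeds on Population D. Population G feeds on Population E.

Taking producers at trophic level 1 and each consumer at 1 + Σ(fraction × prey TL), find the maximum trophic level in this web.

Population C: 1 + (0.23×1 + 0.77×1) = 2
Population D: 1 + 2 = 3
Population E: 1 + 2 = 3
Population F: 1 + 3 = 4
Population G: 1 + 3 = 4

4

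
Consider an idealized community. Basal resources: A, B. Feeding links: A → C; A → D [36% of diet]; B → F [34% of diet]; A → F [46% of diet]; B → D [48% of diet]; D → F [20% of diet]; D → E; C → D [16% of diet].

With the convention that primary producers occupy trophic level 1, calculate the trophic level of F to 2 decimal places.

2.23

C: 1 + 1 = 2
D: 1 + (0.36×1 + 0.16×2 + 0.48×1) = 2.16
E: 1 + 2.16 = 3.16
F: 1 + (0.46×1 + 0.2×2.16 + 0.34×1) = 2.232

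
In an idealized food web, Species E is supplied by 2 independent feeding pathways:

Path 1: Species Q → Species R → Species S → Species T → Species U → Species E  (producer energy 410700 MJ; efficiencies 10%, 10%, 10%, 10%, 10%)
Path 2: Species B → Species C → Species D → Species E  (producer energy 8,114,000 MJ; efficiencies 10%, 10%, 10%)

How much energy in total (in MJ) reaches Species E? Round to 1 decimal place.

Path 1: 410700 × 0.1 × 0.1 × 0.1 × 0.1 × 0.1 = 4.107 MJ
Path 2: 8114000 × 0.1 × 0.1 × 0.1 = 8114 MJ
Total at Species E: 4.107 + 8114 = 8118.107 MJ

8118.1 MJ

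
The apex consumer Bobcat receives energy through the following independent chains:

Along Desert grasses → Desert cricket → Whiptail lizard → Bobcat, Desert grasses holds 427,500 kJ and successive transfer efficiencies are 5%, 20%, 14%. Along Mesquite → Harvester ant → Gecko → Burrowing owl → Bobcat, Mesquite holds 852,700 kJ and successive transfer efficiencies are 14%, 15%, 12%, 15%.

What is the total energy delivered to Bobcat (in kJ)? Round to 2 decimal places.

920.82 kJ

Via Desert grasses: 427500 × 0.05 × 0.2 × 0.14 = 598.5 kJ
Via Mesquite: 852700 × 0.14 × 0.15 × 0.12 × 0.15 = 322.3206 kJ
Total at Bobcat: 598.5 + 322.3206 = 920.8206 kJ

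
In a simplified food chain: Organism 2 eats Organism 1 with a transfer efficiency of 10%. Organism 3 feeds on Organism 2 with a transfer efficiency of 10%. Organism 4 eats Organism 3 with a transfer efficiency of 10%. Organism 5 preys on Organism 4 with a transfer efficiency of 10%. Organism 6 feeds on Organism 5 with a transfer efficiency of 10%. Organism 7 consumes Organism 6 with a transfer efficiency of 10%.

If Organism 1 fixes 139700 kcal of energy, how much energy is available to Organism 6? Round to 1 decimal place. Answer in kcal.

1.4 kcal

Organism 2: 139700 × 0.1 = 13970 kcal
Organism 3: 13970 × 0.1 = 1397 kcal
Organism 4: 1397 × 0.1 = 139.7 kcal
Organism 5: 139.7 × 0.1 = 13.97 kcal
Organism 6: 13.97 × 0.1 = 1.397 kcal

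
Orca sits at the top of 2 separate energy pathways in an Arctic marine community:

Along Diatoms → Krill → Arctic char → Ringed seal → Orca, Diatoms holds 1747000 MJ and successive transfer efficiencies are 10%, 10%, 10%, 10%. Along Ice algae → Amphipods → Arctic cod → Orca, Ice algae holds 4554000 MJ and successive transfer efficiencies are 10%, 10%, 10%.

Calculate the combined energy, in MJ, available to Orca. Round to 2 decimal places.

4728.70 MJ

Via Diatoms: 1747000 × 0.1 × 0.1 × 0.1 × 0.1 = 174.7 MJ
Via Ice algae: 4554000 × 0.1 × 0.1 × 0.1 = 4554 MJ
Total at Orca: 174.7 + 4554 = 4728.7 MJ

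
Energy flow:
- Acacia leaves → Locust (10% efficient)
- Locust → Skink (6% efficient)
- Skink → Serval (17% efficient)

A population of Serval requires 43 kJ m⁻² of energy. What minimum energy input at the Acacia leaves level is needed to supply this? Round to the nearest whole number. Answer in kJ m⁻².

Cumulative transfer efficiency: 0.1 × 0.06 × 0.17 = 0.00102
Acacia leaves energy = 43 / 0.00102 = 42157 kJ m⁻²

42157 kJ m⁻²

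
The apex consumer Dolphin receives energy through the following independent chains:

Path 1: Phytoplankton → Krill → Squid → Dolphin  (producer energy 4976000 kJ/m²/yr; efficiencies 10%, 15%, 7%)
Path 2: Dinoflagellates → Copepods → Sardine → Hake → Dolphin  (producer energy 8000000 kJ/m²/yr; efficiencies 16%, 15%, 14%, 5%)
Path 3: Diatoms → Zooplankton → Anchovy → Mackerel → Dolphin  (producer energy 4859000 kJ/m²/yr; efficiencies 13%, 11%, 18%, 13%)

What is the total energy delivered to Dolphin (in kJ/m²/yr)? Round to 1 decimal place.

8194.7 kJ/m²/yr

Path 1: 4976000 × 0.1 × 0.15 × 0.07 = 5224.8 kJ/m²/yr
Path 2: 8000000 × 0.16 × 0.15 × 0.14 × 0.05 = 1344 kJ/m²/yr
Path 3: 4859000 × 0.13 × 0.11 × 0.18 × 0.13 = 1625.91858 kJ/m²/yr
Total at Dolphin: 5224.8 + 1344 + 1625.91858 = 8194.71858 kJ/m²/yr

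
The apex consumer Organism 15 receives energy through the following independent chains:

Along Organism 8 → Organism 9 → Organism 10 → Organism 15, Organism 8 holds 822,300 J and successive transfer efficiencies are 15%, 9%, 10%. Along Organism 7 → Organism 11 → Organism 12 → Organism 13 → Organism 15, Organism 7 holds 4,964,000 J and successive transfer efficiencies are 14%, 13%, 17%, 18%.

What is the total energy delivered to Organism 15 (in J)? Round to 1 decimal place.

Via Organism 8: 822300 × 0.15 × 0.09 × 0.1 = 1110.105 J
Via Organism 7: 4964000 × 0.14 × 0.13 × 0.17 × 0.18 = 2764.55088 J
Total at Organism 15: 1110.105 + 2764.55088 = 3874.65588 J

3874.7 J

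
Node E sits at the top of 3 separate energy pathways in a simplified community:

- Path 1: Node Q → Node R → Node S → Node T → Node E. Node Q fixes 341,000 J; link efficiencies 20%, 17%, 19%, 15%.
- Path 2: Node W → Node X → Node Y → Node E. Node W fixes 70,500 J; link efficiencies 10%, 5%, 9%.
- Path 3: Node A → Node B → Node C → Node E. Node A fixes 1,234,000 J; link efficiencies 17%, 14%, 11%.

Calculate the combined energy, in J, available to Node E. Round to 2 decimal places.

3592.77 J

Path 1: 341000 × 0.2 × 0.17 × 0.19 × 0.15 = 330.429 J
Path 2: 70500 × 0.1 × 0.05 × 0.09 = 31.725 J
Path 3: 1234000 × 0.17 × 0.14 × 0.11 = 3230.612 J
Total at Node E: 330.429 + 31.725 + 3230.612 = 3592.766 J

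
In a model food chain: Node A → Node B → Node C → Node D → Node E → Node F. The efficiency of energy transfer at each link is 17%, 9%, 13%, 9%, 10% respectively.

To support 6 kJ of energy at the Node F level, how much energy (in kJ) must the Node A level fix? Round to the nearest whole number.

335177 kJ

Cumulative transfer efficiency: 0.17 × 0.09 × 0.13 × 0.09 × 0.1 = 0.000017901
Node A energy = 6 / 0.000017901 = 335177 kJ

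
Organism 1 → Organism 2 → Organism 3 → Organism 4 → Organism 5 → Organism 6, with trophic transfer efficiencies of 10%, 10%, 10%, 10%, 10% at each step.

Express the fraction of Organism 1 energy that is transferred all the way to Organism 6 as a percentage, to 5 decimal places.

0.00100%

Product of link efficiencies: 0.1 × 0.1 × 0.1 × 0.1 × 0.1 = 0.00001
As a percentage: 0.00001 × 100 = 0.00100%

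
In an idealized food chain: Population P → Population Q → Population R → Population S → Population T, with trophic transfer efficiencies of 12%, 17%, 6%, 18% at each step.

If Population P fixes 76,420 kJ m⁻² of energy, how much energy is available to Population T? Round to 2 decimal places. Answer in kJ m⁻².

16.84 kJ m⁻²

Population Q: 76420 × 0.12 = 9170.4 kJ m⁻²
Population R: 9170.4 × 0.17 = 1558.968 kJ m⁻²
Population S: 1558.968 × 0.06 = 93.53808 kJ m⁻²
Population T: 93.53808 × 0.18 = 16.8368544 kJ m⁻²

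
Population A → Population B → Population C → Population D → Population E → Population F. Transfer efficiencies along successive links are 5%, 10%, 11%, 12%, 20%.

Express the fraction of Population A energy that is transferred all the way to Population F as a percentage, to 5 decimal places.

0.00132%

Product of link efficiencies: 0.05 × 0.1 × 0.11 × 0.12 × 0.2 = 0.0000132
As a percentage: 0.0000132 × 100 = 0.00132%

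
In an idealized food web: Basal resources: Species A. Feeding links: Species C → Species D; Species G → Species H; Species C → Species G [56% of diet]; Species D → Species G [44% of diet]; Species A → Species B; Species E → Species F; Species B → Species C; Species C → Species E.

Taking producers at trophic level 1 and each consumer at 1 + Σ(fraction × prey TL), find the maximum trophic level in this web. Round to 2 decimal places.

Species B: 1 + 1 = 2
Species C: 1 + 2 = 3
Species D: 1 + 3 = 4
Species E: 1 + 3 = 4
Species F: 1 + 4 = 5
Species G: 1 + (0.44×4 + 0.56×3) = 4.44
Species H: 1 + 4.44 = 5.44

5.44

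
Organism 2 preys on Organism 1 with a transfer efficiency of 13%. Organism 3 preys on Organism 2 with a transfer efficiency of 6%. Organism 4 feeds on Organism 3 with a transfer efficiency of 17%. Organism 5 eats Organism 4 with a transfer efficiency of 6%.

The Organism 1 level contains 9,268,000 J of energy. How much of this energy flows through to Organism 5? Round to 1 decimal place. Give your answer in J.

737.4 J

Organism 2: 9268000 × 0.13 = 1204840 J
Organism 3: 1204840 × 0.06 = 72290.4 J
Organism 4: 72290.4 × 0.17 = 12289.368 J
Organism 5: 12289.368 × 0.06 = 737.36208 J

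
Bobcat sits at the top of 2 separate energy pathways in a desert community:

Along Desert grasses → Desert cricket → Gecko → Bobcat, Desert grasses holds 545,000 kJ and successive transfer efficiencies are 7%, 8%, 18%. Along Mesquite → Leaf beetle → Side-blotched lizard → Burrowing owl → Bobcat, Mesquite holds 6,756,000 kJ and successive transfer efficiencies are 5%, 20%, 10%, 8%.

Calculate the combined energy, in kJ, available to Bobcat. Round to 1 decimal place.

Via Desert grasses: 545000 × 0.07 × 0.08 × 0.18 = 549.36 kJ
Via Mesquite: 6756000 × 0.05 × 0.2 × 0.1 × 0.08 = 540.48 kJ
Total at Bobcat: 549.36 + 540.48 = 1089.84 kJ

1089.8 kJ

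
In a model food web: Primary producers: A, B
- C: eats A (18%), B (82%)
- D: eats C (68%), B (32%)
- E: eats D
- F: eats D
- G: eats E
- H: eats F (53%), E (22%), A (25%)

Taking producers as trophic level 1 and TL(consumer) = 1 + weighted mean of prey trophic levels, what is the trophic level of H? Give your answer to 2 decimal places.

C: 1 + (0.18×1 + 0.82×1) = 2
D: 1 + (0.68×2 + 0.32×1) = 2.68
E: 1 + 2.68 = 3.68
F: 1 + 2.68 = 3.68
G: 1 + 3.68 = 4.68
H: 1 + (0.53×3.68 + 0.22×3.68 + 0.25×1) = 4.01

4.01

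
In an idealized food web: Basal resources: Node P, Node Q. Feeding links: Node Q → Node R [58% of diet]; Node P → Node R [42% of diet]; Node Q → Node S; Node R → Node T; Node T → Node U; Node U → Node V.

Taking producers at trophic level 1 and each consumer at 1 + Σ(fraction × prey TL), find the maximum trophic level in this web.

Node R: 1 + (0.58×1 + 0.42×1) = 2
Node S: 1 + 1 = 2
Node T: 1 + 2 = 3
Node U: 1 + 3 = 4
Node V: 1 + 4 = 5

5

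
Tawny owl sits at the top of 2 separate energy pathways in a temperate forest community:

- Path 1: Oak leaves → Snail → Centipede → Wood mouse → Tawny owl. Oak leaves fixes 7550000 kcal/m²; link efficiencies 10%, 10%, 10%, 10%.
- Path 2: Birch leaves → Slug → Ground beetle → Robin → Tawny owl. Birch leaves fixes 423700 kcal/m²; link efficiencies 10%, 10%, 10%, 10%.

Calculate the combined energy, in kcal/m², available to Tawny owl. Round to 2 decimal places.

Path 1: 7550000 × 0.1 × 0.1 × 0.1 × 0.1 = 755 kcal/m²
Path 2: 423700 × 0.1 × 0.1 × 0.1 × 0.1 = 42.37 kcal/m²
Total at Tawny owl: 755 + 42.37 = 797.37 kcal/m²

797.37 kcal/m²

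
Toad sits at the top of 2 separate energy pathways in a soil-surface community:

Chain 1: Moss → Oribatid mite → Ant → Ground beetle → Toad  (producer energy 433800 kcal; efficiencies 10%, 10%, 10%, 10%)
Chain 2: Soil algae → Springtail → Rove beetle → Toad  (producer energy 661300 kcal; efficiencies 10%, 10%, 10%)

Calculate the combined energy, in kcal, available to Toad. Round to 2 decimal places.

704.68 kcal

Chain 1: 433800 × 0.1 × 0.1 × 0.1 × 0.1 = 43.38 kcal
Chain 2: 661300 × 0.1 × 0.1 × 0.1 = 661.3 kcal
Total at Toad: 43.38 + 661.3 = 704.68 kcal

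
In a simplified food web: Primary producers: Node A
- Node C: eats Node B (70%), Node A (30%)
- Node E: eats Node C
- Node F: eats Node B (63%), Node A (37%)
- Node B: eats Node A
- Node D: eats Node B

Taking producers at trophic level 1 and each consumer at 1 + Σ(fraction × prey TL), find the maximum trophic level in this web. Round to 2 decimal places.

Node B: 1 + 1 = 2
Node C: 1 + (0.7×2 + 0.3×1) = 2.7
Node D: 1 + 2 = 3
Node E: 1 + 2.7 = 3.7
Node F: 1 + (0.63×2 + 0.37×1) = 2.63

3.70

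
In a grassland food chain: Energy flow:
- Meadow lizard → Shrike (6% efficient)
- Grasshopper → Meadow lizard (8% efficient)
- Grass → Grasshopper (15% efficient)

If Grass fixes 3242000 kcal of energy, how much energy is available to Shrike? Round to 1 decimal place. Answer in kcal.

2334.2 kcal

Grasshopper: 3242000 × 0.15 = 486300 kcal
Meadow lizard: 486300 × 0.08 = 38904 kcal
Shrike: 38904 × 0.06 = 2334.24 kcal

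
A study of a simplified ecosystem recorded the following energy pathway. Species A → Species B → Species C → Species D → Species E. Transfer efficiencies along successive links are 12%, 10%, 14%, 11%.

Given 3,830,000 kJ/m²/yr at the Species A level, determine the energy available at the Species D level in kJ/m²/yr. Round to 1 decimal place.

6434.4 kJ/m²/yr

Species B: 3830000 × 0.12 = 459600 kJ/m²/yr
Species C: 459600 × 0.1 = 45960 kJ/m²/yr
Species D: 45960 × 0.14 = 6434.4 kJ/m²/yr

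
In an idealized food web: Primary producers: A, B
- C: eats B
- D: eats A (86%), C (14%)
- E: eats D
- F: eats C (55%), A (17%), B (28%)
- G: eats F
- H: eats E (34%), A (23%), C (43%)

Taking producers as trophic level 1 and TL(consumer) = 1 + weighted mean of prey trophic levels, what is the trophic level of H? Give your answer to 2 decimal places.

C: 1 + 1 = 2
D: 1 + (0.86×1 + 0.14×2) = 2.14
E: 1 + 2.14 = 3.14
F: 1 + (0.55×2 + 0.17×1 + 0.28×1) = 2.55
G: 1 + 2.55 = 3.55
H: 1 + (0.34×3.14 + 0.23×1 + 0.43×2) = 3.1576

3.16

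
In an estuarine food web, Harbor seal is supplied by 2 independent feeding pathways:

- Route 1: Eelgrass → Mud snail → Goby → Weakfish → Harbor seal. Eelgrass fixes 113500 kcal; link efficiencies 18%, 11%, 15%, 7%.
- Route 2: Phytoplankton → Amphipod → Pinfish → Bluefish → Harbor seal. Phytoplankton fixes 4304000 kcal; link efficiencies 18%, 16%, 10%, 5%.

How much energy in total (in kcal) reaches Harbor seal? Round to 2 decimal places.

643.37 kcal

Route 1: 113500 × 0.18 × 0.11 × 0.15 × 0.07 = 23.59665 kcal
Route 2: 4304000 × 0.18 × 0.16 × 0.1 × 0.05 = 619.776 kcal
Total at Harbor seal: 23.59665 + 619.776 = 643.37265 kcal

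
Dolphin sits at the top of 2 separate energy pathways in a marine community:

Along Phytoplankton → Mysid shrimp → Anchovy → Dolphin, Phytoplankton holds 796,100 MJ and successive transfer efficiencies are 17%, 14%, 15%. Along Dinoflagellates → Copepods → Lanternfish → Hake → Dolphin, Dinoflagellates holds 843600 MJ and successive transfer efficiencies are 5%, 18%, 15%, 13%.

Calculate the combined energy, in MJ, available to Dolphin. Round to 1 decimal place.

Via Phytoplankton: 796100 × 0.17 × 0.14 × 0.15 = 2842.077 MJ
Via Dinoflagellates: 843600 × 0.05 × 0.18 × 0.15 × 0.13 = 148.0518 MJ
Total at Dolphin: 2842.077 + 148.0518 = 2990.1288 MJ

2990.1 MJ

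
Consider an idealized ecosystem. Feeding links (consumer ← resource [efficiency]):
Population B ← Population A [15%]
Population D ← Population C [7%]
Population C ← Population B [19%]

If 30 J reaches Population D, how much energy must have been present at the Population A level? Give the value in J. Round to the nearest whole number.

15038 J

Cumulative transfer efficiency: 0.15 × 0.19 × 0.07 = 0.001995
Population A energy = 30 / 0.001995 = 15038 J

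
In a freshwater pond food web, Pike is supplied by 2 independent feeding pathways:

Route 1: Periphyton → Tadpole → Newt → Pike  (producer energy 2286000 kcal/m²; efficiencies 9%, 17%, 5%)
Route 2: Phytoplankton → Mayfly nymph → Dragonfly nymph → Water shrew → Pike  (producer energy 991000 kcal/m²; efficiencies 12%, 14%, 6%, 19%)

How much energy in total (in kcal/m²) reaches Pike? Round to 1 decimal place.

Route 1: 2286000 × 0.09 × 0.17 × 0.05 = 1748.79 kcal/m²
Route 2: 991000 × 0.12 × 0.14 × 0.06 × 0.19 = 189.79632 kcal/m²
Total at Pike: 1748.79 + 189.79632 = 1938.58632 kcal/m²

1938.6 kcal/m²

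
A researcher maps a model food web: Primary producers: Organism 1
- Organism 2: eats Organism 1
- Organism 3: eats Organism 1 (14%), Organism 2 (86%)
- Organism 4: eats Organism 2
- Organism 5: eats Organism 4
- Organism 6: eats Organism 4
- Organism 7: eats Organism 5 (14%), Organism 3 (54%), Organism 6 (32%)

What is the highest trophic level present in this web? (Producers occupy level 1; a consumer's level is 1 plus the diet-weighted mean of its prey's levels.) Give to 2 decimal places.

Organism 2: 1 + 1 = 2
Organism 3: 1 + (0.14×1 + 0.86×2) = 2.86
Organism 4: 1 + 2 = 3
Organism 5: 1 + 3 = 4
Organism 6: 1 + 3 = 4
Organism 7: 1 + (0.14×4 + 0.54×2.86 + 0.32×4) = 4.3844

4.38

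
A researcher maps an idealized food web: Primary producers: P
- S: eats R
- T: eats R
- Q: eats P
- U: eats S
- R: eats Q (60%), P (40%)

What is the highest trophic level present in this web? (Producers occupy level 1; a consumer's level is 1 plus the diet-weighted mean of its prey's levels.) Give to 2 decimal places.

4.60

Q: 1 + 1 = 2
R: 1 + (0.6×2 + 0.4×1) = 2.6
S: 1 + 2.6 = 3.6
T: 1 + 2.6 = 3.6
U: 1 + 3.6 = 4.6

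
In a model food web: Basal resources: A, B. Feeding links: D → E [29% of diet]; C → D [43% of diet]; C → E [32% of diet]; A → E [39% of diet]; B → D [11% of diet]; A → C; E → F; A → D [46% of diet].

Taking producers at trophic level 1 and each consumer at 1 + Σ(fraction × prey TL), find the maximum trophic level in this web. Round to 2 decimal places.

3.73

C: 1 + 1 = 2
D: 1 + (0.11×1 + 0.43×2 + 0.46×1) = 2.43
E: 1 + (0.39×1 + 0.32×2 + 0.29×2.43) = 2.7347
F: 1 + 2.7347 = 3.7347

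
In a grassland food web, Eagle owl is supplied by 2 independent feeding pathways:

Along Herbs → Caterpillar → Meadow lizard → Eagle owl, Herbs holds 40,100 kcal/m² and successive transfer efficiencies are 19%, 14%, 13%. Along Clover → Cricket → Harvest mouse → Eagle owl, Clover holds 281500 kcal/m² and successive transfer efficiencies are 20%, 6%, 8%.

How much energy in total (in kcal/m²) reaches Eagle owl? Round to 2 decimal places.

408.91 kcal/m²

Via Herbs: 40100 × 0.19 × 0.14 × 0.13 = 138.6658 kcal/m²
Via Clover: 281500 × 0.2 × 0.06 × 0.08 = 270.24 kcal/m²
Total at Eagle owl: 138.6658 + 270.24 = 408.9058 kcal/m²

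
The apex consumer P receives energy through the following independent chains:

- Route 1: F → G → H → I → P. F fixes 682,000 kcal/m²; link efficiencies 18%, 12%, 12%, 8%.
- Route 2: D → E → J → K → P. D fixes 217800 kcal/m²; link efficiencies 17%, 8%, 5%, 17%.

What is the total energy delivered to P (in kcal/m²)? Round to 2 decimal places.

Route 1: 682000 × 0.18 × 0.12 × 0.12 × 0.08 = 141.41952 kcal/m²
Route 2: 217800 × 0.17 × 0.08 × 0.05 × 0.17 = 25.17768 kcal/m²
Total at P: 141.41952 + 25.17768 = 166.5972 kcal/m²

166.60 kcal/m²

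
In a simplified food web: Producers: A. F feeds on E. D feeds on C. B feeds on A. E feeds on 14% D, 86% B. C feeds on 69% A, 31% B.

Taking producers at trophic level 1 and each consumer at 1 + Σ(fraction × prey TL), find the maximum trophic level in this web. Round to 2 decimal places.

4.18

B: 1 + 1 = 2
C: 1 + (0.69×1 + 0.31×2) = 2.31
D: 1 + 2.31 = 3.31
E: 1 + (0.14×3.31 + 0.86×2) = 3.1834
F: 1 + 3.1834 = 4.1834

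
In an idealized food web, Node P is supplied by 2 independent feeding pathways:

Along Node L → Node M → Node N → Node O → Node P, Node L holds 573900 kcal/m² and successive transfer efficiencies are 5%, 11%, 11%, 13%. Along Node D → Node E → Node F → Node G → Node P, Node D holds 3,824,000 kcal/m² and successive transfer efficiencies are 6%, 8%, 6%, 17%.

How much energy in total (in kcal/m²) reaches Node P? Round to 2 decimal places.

Via Node L: 573900 × 0.05 × 0.11 × 0.11 × 0.13 = 45.137235 kcal/m²
Via Node D: 3824000 × 0.06 × 0.08 × 0.06 × 0.17 = 187.22304 kcal/m²
Total at Node P: 45.137235 + 187.22304 = 232.360275 kcal/m²

232.36 kcal/m²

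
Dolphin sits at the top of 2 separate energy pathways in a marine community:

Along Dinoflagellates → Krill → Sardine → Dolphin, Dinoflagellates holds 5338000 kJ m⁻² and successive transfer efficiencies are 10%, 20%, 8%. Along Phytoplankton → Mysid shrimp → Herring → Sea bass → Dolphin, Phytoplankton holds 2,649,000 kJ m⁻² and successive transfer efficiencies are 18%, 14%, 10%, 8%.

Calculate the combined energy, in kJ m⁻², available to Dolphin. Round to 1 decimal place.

9074.8 kJ m⁻²

Via Dinoflagellates: 5338000 × 0.1 × 0.2 × 0.08 = 8540.8 kJ m⁻²
Via Phytoplankton: 2649000 × 0.18 × 0.14 × 0.1 × 0.08 = 534.0384 kJ m⁻²
Total at Dolphin: 8540.8 + 534.0384 = 9074.8384 kJ m⁻²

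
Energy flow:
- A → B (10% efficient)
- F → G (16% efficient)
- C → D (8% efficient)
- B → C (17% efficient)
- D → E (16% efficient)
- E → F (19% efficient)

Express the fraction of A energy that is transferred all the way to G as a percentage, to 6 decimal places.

0.000662%

Product of link efficiencies: 0.1 × 0.17 × 0.08 × 0.16 × 0.19 × 0.16 = 0.00000661504
As a percentage: 0.00000661504 × 100 = 0.000662%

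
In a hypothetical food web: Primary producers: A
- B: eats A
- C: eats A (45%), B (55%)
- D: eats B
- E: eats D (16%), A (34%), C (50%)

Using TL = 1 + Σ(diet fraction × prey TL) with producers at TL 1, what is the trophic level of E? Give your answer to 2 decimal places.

B: 1 + 1 = 2
C: 1 + (0.45×1 + 0.55×2) = 2.55
D: 1 + 2 = 3
E: 1 + (0.16×3 + 0.34×1 + 0.5×2.55) = 3.095

3.10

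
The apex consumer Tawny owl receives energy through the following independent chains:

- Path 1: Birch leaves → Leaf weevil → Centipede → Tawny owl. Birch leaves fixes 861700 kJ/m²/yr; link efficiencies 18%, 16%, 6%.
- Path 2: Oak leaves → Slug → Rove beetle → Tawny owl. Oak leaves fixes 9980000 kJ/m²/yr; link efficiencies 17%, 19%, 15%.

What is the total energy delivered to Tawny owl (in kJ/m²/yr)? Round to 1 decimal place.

49842.1 kJ/m²/yr

Path 1: 861700 × 0.18 × 0.16 × 0.06 = 1489.0176 kJ/m²/yr
Path 2: 9980000 × 0.17 × 0.19 × 0.15 = 48353.1 kJ/m²/yr
Total at Tawny owl: 1489.0176 + 48353.1 = 49842.1176 kJ/m²/yr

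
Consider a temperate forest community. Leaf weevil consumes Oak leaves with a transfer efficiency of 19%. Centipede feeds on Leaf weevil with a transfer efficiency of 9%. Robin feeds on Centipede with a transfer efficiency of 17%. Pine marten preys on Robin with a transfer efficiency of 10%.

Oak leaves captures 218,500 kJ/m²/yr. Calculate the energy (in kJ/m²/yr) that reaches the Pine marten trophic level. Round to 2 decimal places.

Leaf weevil: 218500 × 0.19 = 41515 kJ/m²/yr
Centipede: 41515 × 0.09 = 3736.35 kJ/m²/yr
Robin: 3736.35 × 0.17 = 635.1795 kJ/m²/yr
Pine marten: 635.1795 × 0.1 = 63.51795 kJ/m²/yr

63.52 kJ/m²/yr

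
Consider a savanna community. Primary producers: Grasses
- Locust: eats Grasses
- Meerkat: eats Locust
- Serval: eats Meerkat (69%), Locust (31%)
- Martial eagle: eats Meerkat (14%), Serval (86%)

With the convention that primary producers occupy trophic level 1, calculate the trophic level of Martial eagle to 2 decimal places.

4.59

Locust: 1 + 1 = 2
Meerkat: 1 + 2 = 3
Serval: 1 + (0.69×3 + 0.31×2) = 3.69
Martial eagle: 1 + (0.14×3 + 0.86×3.69) = 4.5934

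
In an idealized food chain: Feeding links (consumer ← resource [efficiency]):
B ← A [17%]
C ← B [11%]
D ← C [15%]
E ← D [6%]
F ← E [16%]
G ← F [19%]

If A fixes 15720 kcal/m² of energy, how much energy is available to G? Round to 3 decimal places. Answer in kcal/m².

0.080 kcal/m²

B: 15720 × 0.17 = 2672.4 kcal/m²
C: 2672.4 × 0.11 = 293.964 kcal/m²
D: 293.964 × 0.15 = 44.0946 kcal/m²
E: 44.0946 × 0.06 = 2.645676 kcal/m²
F: 2.645676 × 0.16 = 0.42330816 kcal/m²
G: 0.42330816 × 0.19 = 0.0804285504 kcal/m²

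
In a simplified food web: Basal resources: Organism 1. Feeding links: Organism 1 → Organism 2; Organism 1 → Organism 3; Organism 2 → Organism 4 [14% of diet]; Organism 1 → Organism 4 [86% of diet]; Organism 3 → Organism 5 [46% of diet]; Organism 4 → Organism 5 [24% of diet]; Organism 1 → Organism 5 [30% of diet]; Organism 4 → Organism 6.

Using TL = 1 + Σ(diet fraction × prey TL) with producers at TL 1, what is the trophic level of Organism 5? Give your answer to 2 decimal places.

Organism 2: 1 + 1 = 2
Organism 3: 1 + 1 = 2
Organism 4: 1 + (0.14×2 + 0.86×1) = 2.14
Organism 5: 1 + (0.46×2 + 0.24×2.14 + 0.3×1) = 2.7336
Organism 6: 1 + 2.14 = 3.14

2.73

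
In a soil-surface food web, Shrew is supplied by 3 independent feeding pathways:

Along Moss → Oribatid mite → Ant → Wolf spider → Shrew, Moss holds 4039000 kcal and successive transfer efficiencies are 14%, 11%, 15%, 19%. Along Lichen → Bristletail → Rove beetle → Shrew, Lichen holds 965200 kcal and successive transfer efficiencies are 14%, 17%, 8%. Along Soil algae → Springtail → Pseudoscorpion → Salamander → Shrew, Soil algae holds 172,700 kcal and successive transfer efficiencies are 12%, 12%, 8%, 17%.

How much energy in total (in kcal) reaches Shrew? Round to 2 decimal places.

3644.28 kcal

Via Moss: 4039000 × 0.14 × 0.11 × 0.15 × 0.19 = 1772.7171 kcal
Via Lichen: 965200 × 0.14 × 0.17 × 0.08 = 1837.7408 kcal
Via Soil algae: 172700 × 0.12 × 0.12 × 0.08 × 0.17 = 33.821568 kcal
Total at Shrew: 1772.7171 + 1837.7408 + 33.821568 = 3644.279468 kcal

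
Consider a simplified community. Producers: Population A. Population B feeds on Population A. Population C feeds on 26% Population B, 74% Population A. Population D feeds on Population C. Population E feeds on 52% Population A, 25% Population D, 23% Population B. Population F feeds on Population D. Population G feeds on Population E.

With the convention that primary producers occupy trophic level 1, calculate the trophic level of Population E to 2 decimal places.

Population B: 1 + 1 = 2
Population C: 1 + (0.26×2 + 0.74×1) = 2.26
Population D: 1 + 2.26 = 3.26
Population E: 1 + (0.52×1 + 0.25×3.26 + 0.23×2) = 2.795
Population F: 1 + 3.26 = 4.26
Population G: 1 + 2.795 = 3.795

2.80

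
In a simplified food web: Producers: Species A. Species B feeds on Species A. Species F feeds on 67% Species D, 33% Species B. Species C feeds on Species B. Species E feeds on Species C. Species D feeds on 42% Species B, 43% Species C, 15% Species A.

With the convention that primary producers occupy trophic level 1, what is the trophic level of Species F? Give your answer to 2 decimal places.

Species B: 1 + 1 = 2
Species C: 1 + 2 = 3
Species D: 1 + (0.42×2 + 0.43×3 + 0.15×1) = 3.28
Species E: 1 + 3 = 4
Species F: 1 + (0.67×3.28 + 0.33×2) = 3.8576

3.86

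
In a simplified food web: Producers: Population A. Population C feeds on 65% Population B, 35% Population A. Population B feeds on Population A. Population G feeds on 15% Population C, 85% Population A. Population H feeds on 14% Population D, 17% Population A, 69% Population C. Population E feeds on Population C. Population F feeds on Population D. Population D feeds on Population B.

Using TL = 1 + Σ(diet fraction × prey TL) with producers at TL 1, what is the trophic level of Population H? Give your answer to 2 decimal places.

Population B: 1 + 1 = 2
Population C: 1 + (0.65×2 + 0.35×1) = 2.65
Population D: 1 + 2 = 3
Population E: 1 + 2.65 = 3.65
Population F: 1 + 3 = 4
Population G: 1 + (0.15×2.65 + 0.85×1) = 2.2475
Population H: 1 + (0.14×3 + 0.17×1 + 0.69×2.65) = 3.4185

3.42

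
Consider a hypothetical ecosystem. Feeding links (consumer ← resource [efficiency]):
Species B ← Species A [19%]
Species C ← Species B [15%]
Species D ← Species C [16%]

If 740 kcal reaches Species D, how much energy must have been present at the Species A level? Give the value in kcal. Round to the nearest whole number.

Cumulative transfer efficiency: 0.19 × 0.15 × 0.16 = 0.00456
Species A energy = 740 / 0.00456 = 162281 kcal

162281 kcal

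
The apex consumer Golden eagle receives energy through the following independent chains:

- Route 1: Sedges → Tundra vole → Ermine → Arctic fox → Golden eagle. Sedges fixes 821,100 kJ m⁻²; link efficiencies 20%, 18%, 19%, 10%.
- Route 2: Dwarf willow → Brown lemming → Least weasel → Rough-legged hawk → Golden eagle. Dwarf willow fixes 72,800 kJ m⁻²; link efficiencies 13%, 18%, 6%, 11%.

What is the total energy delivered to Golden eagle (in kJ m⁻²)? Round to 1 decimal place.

572.9 kJ m⁻²

Route 1: 821100 × 0.2 × 0.18 × 0.19 × 0.1 = 561.6324 kJ m⁻²
Route 2: 72800 × 0.13 × 0.18 × 0.06 × 0.11 = 11.243232 kJ m⁻²
Total at Golden eagle: 561.6324 + 11.243232 = 572.875632 kJ m⁻²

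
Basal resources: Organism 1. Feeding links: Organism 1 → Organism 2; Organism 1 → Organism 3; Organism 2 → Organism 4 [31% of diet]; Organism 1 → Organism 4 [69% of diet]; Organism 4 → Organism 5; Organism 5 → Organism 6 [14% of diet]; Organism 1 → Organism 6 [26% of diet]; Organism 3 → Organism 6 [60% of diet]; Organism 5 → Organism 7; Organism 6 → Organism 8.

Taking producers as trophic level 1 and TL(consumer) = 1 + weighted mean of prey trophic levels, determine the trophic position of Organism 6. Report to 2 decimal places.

2.92

Organism 2: 1 + 1 = 2
Organism 3: 1 + 1 = 2
Organism 4: 1 + (0.31×2 + 0.69×1) = 2.31
Organism 5: 1 + 2.31 = 3.31
Organism 6: 1 + (0.14×3.31 + 0.26×1 + 0.6×2) = 2.9234
Organism 7: 1 + 3.31 = 4.31
Organism 8: 1 + 2.9234 = 3.9234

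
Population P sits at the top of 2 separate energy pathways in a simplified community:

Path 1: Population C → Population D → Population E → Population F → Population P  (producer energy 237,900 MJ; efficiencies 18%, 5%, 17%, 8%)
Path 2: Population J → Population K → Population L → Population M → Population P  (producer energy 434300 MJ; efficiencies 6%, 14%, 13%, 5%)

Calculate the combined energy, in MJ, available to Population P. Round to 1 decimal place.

52.8 MJ

Path 1: 237900 × 0.18 × 0.05 × 0.17 × 0.08 = 29.11896 MJ
Path 2: 434300 × 0.06 × 0.14 × 0.13 × 0.05 = 23.71278 MJ
Total at Population P: 29.11896 + 23.71278 = 52.83174 MJ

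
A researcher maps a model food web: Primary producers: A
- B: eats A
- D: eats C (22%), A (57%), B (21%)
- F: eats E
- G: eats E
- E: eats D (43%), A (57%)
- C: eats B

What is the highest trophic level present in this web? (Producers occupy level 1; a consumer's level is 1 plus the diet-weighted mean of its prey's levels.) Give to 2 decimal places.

3.71

B: 1 + 1 = 2
C: 1 + 2 = 3
D: 1 + (0.22×3 + 0.57×1 + 0.21×2) = 2.65
E: 1 + (0.43×2.65 + 0.57×1) = 2.7095
F: 1 + 2.7095 = 3.7095
G: 1 + 2.7095 = 3.7095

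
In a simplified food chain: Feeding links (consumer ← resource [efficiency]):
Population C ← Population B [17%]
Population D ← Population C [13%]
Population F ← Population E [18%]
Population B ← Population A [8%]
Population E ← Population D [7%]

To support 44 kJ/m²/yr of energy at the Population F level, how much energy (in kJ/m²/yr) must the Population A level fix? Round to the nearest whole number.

1975149 kJ/m²/yr

Cumulative transfer efficiency: 0.08 × 0.17 × 0.13 × 0.07 × 0.18 = 0.0000222768
Population A energy = 44 / 0.0000222768 = 1975149 kJ/m²/yr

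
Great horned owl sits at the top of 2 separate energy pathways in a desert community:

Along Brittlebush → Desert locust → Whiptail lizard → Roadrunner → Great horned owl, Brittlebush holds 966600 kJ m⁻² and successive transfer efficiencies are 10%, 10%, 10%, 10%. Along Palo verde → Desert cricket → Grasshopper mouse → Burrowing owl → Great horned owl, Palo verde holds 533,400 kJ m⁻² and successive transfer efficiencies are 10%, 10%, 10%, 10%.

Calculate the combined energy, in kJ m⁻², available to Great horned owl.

150 kJ m⁻²

Via Brittlebush: 966600 × 0.1 × 0.1 × 0.1 × 0.1 = 96.66 kJ m⁻²
Via Palo verde: 533400 × 0.1 × 0.1 × 0.1 × 0.1 = 53.34 kJ m⁻²
Total at Great horned owl: 96.66 + 53.34 = 150 kJ m⁻²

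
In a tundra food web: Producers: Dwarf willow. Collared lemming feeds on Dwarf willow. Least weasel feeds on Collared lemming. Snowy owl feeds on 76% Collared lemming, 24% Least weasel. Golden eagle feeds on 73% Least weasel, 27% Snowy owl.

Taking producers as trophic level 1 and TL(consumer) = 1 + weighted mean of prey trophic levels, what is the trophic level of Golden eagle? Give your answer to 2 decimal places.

4.06

Collared lemming: 1 + 1 = 2
Least weasel: 1 + 2 = 3
Snowy owl: 1 + (0.76×2 + 0.24×3) = 3.24
Golden eagle: 1 + (0.73×3 + 0.27×3.24) = 4.0648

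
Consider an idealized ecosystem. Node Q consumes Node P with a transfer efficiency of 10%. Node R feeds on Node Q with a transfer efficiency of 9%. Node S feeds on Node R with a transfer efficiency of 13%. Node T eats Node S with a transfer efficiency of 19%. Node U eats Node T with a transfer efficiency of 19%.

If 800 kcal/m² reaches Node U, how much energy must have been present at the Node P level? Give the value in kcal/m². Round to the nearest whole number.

Cumulative transfer efficiency: 0.1 × 0.09 × 0.13 × 0.19 × 0.19 = 0.000042237
Node P energy = 800 / 0.000042237 = 18940739 kcal/m²

18940739 kcal/m²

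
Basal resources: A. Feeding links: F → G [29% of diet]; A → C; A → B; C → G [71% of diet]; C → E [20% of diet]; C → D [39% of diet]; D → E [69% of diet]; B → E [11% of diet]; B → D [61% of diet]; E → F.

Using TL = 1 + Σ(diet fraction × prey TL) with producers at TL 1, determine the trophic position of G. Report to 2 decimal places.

B: 1 + 1 = 2
C: 1 + 1 = 2
D: 1 + (0.61×2 + 0.39×2) = 3
E: 1 + (0.11×2 + 0.2×2 + 0.69×3) = 3.69
F: 1 + 3.69 = 4.69
G: 1 + (0.29×4.69 + 0.71×2) = 3.7801

3.78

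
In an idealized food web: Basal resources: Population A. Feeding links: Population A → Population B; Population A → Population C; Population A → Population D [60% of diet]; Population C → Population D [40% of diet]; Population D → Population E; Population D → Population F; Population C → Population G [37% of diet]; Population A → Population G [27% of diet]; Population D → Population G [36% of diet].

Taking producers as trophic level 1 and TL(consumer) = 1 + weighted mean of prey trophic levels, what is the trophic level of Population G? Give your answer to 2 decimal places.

2.87

Population B: 1 + 1 = 2
Population C: 1 + 1 = 2
Population D: 1 + (0.6×1 + 0.4×2) = 2.4
Population E: 1 + 2.4 = 3.4
Population F: 1 + 2.4 = 3.4
Population G: 1 + (0.37×2 + 0.27×1 + 0.36×2.4) = 2.874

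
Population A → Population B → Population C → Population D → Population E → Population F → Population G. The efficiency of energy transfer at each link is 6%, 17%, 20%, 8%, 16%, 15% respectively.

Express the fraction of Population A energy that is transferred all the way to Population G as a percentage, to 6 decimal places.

Product of link efficiencies: 0.06 × 0.17 × 0.2 × 0.08 × 0.16 × 0.15 = 0.0000039168
As a percentage: 0.0000039168 × 100 = 0.000392%

0.000392%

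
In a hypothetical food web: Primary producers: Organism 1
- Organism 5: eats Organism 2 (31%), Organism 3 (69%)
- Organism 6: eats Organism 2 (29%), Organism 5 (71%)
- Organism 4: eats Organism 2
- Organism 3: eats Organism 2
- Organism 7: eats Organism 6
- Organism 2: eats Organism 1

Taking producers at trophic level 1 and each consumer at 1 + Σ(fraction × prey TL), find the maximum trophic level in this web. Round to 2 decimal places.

5.20

Organism 2: 1 + 1 = 2
Organism 3: 1 + 2 = 3
Organism 4: 1 + 2 = 3
Organism 5: 1 + (0.31×2 + 0.69×3) = 3.69
Organism 6: 1 + (0.29×2 + 0.71×3.69) = 4.1999
Organism 7: 1 + 4.1999 = 5.1999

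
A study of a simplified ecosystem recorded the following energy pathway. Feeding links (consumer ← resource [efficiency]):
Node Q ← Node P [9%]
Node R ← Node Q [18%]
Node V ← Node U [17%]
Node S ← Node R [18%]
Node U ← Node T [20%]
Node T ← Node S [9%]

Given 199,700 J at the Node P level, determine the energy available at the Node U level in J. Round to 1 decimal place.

Node Q: 199700 × 0.09 = 17973 J
Node R: 17973 × 0.18 = 3235.14 J
Node S: 3235.14 × 0.18 = 582.3252 J
Node T: 582.3252 × 0.09 = 52.409268 J
Node U: 52.409268 × 0.2 = 10.4818536 J

10.5 J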